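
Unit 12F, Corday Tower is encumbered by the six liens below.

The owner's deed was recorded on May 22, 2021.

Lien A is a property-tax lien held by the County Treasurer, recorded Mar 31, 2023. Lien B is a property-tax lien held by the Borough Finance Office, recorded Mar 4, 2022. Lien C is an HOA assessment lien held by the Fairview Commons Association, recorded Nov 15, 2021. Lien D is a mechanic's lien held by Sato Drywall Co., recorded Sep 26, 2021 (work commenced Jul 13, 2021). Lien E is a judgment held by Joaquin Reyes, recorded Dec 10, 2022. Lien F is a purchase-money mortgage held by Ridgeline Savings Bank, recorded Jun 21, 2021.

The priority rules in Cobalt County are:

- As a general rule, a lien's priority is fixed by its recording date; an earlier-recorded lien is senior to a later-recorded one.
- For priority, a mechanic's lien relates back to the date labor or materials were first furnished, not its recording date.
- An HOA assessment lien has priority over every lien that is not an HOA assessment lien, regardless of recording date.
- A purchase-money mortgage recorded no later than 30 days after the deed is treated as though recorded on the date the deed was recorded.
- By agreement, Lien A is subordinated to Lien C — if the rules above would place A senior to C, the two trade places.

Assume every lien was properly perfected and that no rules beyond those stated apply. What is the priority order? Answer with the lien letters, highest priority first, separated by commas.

C, F, D, B, E, A

Adjusting effective dates: D's effective date is Jul 13, 2021, when work began; F's effective date is the deed date, May 22, 2021.
C, as an HOA assessment lien, has superpriority and ranks first.
Ordering the rest by effective date: F (May 22, 2021), D (Jul 13, 2021), B (Mar 4, 2022), E (Dec 10, 2022), A (Mar 31, 2023).
Since A is not senior to C, the subordination leaves the order unchanged.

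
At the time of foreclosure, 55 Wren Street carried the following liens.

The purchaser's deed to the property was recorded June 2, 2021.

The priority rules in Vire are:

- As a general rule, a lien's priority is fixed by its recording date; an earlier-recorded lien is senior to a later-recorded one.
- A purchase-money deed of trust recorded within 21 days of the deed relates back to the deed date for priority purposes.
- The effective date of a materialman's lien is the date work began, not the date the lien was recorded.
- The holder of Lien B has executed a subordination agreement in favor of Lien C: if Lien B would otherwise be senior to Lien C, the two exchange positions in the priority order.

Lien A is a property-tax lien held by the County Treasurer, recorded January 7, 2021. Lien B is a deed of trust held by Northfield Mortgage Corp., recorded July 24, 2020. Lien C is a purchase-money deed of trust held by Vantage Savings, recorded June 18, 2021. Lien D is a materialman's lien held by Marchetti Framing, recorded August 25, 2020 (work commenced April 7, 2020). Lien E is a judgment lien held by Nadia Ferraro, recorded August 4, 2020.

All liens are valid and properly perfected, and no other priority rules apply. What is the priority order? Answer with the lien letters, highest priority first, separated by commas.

D, C, E, A, B

Effective dates: C's effective date is the deed date, June 2, 2021; D relates back to April 7, 2020 (work commenced).
By effective date: D (April 7, 2020), B (July 24, 2020), E (August 4, 2020), A (January 7, 2021), C (June 2, 2021).
Because B would otherwise rank above C, the subordination swaps them.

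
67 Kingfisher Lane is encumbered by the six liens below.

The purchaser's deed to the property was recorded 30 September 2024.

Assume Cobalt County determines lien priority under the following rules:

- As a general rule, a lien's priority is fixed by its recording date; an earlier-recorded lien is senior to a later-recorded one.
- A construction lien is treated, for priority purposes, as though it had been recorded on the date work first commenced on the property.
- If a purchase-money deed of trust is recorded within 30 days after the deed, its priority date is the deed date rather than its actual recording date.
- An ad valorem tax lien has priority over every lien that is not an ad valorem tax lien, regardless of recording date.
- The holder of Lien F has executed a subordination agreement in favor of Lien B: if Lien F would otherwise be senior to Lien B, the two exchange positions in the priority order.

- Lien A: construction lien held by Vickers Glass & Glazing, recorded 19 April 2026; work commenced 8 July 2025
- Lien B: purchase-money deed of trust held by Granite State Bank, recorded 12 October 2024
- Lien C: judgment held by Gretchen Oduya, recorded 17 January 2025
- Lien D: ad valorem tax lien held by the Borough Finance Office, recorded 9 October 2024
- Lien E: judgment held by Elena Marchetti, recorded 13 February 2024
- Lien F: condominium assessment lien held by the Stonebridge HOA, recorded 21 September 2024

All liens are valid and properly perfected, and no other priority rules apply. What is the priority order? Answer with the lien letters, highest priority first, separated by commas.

Adjusting effective dates: A relates back to 8 July 2025 (work commenced); B was recorded within the 30-day window, so its effective date is the deed date 30 September 2024.
D is an ad valorem tax lien and takes priority over every other lien.
Ordering the rest by effective date: E (13 February 2024), F (21 September 2024), B (30 September 2024), C (17 January 2025), A (8 July 2025).
Because F would otherwise rank above B, the subordination swaps them.

D, E, B, F, C, A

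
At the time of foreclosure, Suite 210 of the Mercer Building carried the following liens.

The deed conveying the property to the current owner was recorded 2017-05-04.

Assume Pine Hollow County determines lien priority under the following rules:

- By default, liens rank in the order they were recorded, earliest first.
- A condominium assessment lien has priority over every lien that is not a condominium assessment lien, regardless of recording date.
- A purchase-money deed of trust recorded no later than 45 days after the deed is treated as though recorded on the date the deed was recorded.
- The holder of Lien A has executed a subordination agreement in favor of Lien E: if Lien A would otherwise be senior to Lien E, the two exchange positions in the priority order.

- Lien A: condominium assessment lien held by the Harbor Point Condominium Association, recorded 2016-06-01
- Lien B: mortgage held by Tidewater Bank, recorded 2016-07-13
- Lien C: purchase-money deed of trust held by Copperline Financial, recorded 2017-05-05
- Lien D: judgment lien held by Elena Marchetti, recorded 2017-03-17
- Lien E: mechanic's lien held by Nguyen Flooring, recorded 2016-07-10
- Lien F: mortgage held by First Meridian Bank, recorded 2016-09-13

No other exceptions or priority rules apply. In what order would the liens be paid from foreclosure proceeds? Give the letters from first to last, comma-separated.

First, effective dates: C was recorded within the 45-day window, so its effective date is the deed date 2017-05-04.
A is a condominium assessment lien, so it outranks all other liens regardless of date.
The other liens, earliest effective date first: E (2016-07-10), B (2016-07-13), F (2016-09-13), D (2017-03-17), C (2017-05-04).
A would otherwise be senior to E, so under the subordination agreement A and E exchange positions.

E, A, B, F, D, C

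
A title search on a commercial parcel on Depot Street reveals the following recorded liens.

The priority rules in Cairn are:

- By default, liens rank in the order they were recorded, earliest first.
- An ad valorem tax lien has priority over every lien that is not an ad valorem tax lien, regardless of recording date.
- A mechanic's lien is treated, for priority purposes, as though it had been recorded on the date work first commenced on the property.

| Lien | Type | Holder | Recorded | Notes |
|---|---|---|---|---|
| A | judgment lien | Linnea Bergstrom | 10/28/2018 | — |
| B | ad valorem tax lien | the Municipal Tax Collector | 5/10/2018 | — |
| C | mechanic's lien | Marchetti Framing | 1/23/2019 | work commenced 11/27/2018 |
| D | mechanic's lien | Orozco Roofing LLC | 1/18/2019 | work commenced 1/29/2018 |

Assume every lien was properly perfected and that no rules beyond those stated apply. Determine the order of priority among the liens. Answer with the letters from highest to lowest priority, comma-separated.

B, D, A, C

Effective dates: C relates back to 11/27/2018 (work commenced); D's effective date is 1/29/2018, when work began.
B, as an ad valorem tax lien, has superpriority and ranks first.
Among the remaining liens, by effective date: D (1/29/2018), A (10/28/2018), C (11/27/2018).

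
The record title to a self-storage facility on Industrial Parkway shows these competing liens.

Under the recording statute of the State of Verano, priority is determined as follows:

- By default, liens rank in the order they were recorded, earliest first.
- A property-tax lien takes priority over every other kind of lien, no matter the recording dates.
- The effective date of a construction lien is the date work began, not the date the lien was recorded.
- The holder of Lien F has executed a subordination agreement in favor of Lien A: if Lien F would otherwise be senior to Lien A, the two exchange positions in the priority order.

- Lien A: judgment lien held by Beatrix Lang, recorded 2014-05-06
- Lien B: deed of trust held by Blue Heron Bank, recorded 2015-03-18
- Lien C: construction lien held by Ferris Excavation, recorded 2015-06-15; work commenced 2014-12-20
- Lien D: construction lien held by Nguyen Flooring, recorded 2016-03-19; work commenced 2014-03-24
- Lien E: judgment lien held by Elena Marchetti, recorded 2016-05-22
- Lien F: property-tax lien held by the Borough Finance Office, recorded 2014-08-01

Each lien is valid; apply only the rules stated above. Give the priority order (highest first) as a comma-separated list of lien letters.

A, D, F, C, B, E

Effective dates: C is treated as recorded 2014-12-20, the work-commencement date; D relates back to 2014-03-24 (work commenced).
F, as a property-tax lien, has superpriority and ranks first.
Remaining liens by effective date: D (2014-03-24), A (2014-05-06), C (2014-12-20), B (2015-03-18), E (2016-05-22).
F is senior to A before the subordination, so the two trade places.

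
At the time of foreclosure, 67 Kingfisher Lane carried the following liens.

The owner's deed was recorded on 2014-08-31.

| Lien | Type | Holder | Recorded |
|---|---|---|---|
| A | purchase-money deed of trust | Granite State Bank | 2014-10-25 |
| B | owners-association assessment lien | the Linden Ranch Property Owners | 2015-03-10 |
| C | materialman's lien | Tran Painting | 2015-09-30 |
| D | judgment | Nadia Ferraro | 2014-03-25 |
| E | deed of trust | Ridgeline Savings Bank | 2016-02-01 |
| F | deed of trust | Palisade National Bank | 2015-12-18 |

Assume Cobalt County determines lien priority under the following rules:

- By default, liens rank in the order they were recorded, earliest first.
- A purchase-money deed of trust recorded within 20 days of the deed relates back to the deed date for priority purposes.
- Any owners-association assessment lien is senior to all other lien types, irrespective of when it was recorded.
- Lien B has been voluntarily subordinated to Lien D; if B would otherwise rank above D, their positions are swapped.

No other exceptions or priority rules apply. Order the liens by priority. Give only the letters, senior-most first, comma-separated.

D, B, A, C, F, E

Adjusting effective dates: A missed the 20-day window (55 days after the deed), so its recording date stands.
B, as an owners-association assessment lien, has superpriority and ranks first.
Ordering the rest by effective date: D (2014-03-25), A (2014-10-25), C (2015-09-30), F (2015-12-18), E (2016-02-01).
B would otherwise be senior to D, so under the subordination agreement B and D exchange positions.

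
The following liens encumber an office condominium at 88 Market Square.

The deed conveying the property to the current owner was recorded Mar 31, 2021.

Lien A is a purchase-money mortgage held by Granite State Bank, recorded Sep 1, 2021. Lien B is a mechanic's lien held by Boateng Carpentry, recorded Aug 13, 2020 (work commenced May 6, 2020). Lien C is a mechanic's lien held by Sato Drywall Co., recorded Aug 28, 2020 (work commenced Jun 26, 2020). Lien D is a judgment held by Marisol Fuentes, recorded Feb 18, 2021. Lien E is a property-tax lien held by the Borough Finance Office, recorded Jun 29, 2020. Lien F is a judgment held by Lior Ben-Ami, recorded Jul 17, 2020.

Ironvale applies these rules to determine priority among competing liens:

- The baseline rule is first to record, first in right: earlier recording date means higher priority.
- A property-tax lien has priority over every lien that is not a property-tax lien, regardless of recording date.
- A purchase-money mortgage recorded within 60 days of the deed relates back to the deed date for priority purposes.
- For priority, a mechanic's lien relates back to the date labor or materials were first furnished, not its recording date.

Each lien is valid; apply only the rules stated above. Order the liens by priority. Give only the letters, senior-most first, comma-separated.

E, B, C, F, D, A

First, effective dates: A was recorded 154 days after the deed — beyond 60 days — so no relation-back applies; B is treated as recorded May 6, 2020, the work-commencement date; C's effective date is Jun 26, 2020, when work began.
As a property-tax lien, E is senior to every other lien.
Ordering the rest by effective date: B (May 6, 2020), C (Jun 26, 2020), F (Jul 17, 2020), D (Feb 18, 2021), A (Sep 1, 2021).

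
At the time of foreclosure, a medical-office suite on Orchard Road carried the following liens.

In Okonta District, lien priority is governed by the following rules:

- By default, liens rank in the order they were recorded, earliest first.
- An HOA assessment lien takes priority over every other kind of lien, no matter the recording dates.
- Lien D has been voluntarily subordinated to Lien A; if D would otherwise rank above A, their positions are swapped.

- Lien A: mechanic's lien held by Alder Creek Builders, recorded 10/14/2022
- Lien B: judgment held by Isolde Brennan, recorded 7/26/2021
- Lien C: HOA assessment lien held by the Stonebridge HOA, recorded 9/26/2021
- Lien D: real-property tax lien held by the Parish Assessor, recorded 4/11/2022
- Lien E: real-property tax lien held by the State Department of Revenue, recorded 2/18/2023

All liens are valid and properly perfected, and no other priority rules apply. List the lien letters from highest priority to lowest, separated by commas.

C, B, A, D, E

C is an HOA assessment lien, so it outranks all other liens regardless of date.
The other liens, earliest effective date first: B (7/26/2021), D (4/11/2022), A (10/14/2022), E (2/18/2023).
Because D would otherwise rank above A, the subordination swaps them.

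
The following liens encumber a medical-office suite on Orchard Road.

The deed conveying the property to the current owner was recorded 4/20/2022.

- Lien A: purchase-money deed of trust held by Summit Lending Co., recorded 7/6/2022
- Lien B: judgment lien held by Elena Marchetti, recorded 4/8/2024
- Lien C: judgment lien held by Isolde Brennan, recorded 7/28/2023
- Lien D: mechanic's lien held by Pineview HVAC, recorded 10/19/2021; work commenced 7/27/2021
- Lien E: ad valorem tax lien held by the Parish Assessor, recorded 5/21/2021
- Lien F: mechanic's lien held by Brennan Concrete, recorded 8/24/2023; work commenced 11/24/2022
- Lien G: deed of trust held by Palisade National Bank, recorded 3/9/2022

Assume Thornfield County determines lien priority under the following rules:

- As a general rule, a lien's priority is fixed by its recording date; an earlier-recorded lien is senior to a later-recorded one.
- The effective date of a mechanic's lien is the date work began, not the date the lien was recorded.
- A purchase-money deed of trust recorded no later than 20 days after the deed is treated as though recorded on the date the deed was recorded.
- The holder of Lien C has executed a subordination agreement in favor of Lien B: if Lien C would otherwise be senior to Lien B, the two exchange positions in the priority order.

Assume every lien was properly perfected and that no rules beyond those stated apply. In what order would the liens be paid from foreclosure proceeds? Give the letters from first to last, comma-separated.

Effective dates: A was recorded 77 days after the deed, outside the 20-day window, so it keeps its recording date; D's effective date is 7/27/2021, when work began; F is treated as recorded 11/24/2022, the work-commencement date.
Ordering by effective date: E (5/21/2021), D (7/27/2021), G (3/9/2022), A (7/6/2022), F (11/24/2022), C (7/28/2023), B (4/8/2024).
C would otherwise be senior to B, so under the subordination agreement C and B exchange positions.

E, D, G, A, F, B, C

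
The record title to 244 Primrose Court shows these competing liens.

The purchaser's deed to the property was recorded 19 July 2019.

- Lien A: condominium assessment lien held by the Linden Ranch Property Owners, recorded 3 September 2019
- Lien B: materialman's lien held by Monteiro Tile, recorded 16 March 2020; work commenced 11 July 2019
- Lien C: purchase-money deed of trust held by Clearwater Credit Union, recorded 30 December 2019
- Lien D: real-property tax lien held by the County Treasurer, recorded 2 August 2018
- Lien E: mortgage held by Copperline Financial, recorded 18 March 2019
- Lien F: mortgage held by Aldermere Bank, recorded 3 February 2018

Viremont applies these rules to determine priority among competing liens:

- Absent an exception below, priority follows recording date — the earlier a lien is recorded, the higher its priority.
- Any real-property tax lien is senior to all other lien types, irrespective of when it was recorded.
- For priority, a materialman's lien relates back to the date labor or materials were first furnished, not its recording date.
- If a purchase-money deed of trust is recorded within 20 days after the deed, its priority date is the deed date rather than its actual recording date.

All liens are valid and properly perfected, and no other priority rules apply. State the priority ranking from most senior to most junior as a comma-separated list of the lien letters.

D, F, E, B, A, C

Effective dates after the stated exceptions: B is treated as recorded 11 July 2019, the work-commencement date; C missed the 20-day window (164 days after the deed), so its recording date stands.
D is a real-property tax lien, so it outranks all other liens regardless of date.
Remaining liens by effective date: F (3 February 2018), E (18 March 2019), B (11 July 2019), A (3 September 2019), C (30 December 2019).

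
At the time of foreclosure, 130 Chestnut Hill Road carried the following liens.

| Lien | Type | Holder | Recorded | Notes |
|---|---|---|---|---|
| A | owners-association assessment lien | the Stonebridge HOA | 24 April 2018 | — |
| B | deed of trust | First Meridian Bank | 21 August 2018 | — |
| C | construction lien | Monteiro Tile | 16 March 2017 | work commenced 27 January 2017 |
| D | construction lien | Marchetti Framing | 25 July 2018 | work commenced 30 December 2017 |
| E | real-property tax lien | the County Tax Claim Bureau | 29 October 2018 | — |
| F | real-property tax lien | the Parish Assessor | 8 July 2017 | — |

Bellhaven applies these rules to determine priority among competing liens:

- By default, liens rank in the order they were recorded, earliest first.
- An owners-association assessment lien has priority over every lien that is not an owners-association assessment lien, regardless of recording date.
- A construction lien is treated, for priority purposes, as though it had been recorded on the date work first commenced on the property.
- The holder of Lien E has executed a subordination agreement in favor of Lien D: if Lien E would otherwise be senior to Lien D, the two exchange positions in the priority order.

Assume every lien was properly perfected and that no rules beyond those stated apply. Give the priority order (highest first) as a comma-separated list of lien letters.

Adjusting effective dates: C's effective date is 27 January 2017, when work began; D's effective date is 30 December 2017, when work began.
A is an owners-association assessment lien, so it outranks all other liens regardless of date.
Ordering the rest by effective date: C (27 January 2017), F (8 July 2017), D (30 December 2017), B (21 August 2018), E (29 October 2018).
E already ranks below D; the subordination has no effect.

A, C, F, D, B, E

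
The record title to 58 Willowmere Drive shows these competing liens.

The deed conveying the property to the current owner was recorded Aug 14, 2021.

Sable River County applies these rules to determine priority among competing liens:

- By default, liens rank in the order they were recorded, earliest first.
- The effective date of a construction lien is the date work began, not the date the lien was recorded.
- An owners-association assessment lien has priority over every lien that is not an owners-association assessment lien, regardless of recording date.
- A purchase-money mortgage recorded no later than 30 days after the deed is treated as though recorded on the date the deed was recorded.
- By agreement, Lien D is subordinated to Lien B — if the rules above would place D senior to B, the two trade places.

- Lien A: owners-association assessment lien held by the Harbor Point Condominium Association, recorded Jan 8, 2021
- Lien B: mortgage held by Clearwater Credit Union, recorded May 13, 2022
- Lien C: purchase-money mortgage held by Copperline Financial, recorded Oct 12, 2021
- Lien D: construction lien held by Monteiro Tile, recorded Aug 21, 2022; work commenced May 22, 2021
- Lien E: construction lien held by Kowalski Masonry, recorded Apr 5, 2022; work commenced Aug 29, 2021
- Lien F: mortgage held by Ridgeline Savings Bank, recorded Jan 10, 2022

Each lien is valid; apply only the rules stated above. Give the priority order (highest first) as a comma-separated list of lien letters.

A, B, E, C, F, D

Adjusting effective dates: C missed the 30-day window (59 days after the deed), so its recording date stands; D is treated as recorded May 22, 2021, the work-commencement date; E relates back to Aug 29, 2021 (work commenced).
A is an owners-association assessment lien, so it outranks all other liens regardless of date.
Ordering the rest by effective date: D (May 22, 2021), E (Aug 29, 2021), C (Oct 12, 2021), F (Jan 10, 2022), B (May 13, 2022).
D would otherwise be senior to B, so under the subordination agreement D and B exchange positions.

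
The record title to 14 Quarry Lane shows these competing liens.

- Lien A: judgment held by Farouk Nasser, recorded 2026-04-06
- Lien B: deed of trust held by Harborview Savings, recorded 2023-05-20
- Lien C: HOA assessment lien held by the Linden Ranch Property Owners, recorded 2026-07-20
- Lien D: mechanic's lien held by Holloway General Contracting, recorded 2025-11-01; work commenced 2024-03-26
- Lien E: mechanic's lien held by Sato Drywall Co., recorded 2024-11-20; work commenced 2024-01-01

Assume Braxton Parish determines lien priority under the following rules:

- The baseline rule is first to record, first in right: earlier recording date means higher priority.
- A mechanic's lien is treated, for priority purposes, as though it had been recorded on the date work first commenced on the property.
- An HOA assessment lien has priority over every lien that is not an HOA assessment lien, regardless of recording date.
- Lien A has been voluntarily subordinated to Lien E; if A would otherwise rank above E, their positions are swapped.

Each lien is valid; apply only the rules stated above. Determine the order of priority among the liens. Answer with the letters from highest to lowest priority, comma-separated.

C, B, E, D, A

Adjusting effective dates: D relates back to 2024-03-26 (work commenced); E's effective date is 2024-01-01, when work began.
As an HOA assessment lien, C is senior to every other lien.
The other liens, earliest effective date first: B (2023-05-20), E (2024-01-01), D (2024-03-26), A (2026-04-06).
A is already junior to E, so the subordination agreement changes nothing.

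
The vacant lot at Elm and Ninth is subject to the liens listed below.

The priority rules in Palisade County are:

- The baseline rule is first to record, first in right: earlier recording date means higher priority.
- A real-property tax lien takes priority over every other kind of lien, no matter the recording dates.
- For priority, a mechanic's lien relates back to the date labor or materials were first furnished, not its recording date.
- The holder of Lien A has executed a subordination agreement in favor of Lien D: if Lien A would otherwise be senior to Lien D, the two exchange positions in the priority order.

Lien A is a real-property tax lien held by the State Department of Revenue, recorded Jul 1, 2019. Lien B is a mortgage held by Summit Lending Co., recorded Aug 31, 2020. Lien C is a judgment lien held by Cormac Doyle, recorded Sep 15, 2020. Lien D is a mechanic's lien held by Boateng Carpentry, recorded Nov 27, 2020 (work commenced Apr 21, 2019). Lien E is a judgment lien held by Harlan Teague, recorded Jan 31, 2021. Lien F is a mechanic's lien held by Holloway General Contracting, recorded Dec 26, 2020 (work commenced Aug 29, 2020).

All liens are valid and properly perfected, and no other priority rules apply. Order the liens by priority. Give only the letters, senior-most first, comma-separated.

D, A, F, B, C, E

Effective dates after the stated exceptions: D's effective date is Apr 21, 2019, when work began; F is treated as recorded Aug 29, 2020, the work-commencement date.
A, as a real-property tax lien, has superpriority and ranks first.
Among the remaining liens, by effective date: D (Apr 21, 2019), F (Aug 29, 2020), B (Aug 31, 2020), C (Sep 15, 2020), E (Jan 31, 2021).
The subordination applies — A was senior to D — so A and D swap.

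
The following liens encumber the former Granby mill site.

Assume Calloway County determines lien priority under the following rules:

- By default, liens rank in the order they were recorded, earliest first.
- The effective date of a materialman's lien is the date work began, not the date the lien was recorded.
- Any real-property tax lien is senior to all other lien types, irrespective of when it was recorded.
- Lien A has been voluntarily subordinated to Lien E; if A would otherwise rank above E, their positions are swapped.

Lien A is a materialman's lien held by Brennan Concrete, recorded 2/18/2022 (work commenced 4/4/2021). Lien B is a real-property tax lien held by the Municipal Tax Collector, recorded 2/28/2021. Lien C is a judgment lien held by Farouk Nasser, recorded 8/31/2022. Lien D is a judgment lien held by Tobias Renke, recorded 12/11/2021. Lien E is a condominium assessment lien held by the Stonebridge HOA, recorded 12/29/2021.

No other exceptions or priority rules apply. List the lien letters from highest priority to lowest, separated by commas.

First, effective dates: A is treated as recorded 4/4/2021, the work-commencement date.
B is a real-property tax lien and takes priority over every other lien.
Ordering the rest by effective date: A (4/4/2021), D (12/11/2021), E (12/29/2021), C (8/31/2022).
The subordination applies — A was senior to E — so A and E swap.

B, E, D, A, C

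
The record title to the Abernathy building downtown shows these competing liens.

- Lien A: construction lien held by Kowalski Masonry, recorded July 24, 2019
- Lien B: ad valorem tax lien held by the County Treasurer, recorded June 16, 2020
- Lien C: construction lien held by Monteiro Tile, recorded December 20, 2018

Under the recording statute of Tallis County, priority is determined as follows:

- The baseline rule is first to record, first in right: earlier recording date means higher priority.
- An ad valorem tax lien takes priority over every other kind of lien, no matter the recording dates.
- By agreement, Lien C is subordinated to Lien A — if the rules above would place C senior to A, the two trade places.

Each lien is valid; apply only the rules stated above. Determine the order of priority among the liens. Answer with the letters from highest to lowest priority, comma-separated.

B is an ad valorem tax lien and takes priority over every other lien.
Remaining liens by effective date: C (December 20, 2018), A (July 24, 2019).
C would otherwise be senior to A, so under the subordination agreement C and A exchange positions.

B, A, C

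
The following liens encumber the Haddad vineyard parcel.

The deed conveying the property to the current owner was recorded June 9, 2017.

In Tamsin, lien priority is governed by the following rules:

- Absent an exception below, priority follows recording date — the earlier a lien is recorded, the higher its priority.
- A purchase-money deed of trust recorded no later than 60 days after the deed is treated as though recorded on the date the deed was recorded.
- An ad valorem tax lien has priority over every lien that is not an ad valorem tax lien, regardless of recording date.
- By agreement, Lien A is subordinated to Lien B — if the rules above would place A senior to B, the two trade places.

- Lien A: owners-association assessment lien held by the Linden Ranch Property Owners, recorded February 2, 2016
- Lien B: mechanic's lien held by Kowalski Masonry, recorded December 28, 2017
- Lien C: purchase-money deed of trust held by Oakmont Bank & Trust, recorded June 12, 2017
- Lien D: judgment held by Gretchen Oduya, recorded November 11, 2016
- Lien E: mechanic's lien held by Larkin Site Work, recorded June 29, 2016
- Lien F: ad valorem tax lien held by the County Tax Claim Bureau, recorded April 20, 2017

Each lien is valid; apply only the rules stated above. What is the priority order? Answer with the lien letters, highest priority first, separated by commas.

Adjusting effective dates: C relates back to the deed date June 9, 2017.
As an ad valorem tax lien, F is senior to every other lien.
The other liens, earliest effective date first: A (February 2, 2016), E (June 29, 2016), D (November 11, 2016), C (June 9, 2017), B (December 28, 2017).
A would otherwise be senior to B, so under the subordination agreement A and B exchange positions.

F, B, E, D, C, A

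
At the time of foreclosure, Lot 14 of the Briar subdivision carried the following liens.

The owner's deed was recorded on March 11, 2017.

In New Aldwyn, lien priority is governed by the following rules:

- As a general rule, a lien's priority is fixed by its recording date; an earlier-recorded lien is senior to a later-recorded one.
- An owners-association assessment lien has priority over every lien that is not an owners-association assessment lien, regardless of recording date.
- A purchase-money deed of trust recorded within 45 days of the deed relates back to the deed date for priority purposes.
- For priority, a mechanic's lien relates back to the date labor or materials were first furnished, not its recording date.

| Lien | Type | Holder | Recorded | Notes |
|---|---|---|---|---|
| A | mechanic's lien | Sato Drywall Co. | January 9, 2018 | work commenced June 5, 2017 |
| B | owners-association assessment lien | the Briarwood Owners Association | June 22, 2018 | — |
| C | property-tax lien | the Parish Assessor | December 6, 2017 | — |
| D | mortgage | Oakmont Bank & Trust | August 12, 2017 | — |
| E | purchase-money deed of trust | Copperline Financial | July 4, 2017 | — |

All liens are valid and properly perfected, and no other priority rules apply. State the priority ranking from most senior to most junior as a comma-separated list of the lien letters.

First, effective dates: A relates back to June 5, 2017 (work commenced); E was recorded 115 days after the deed — beyond 45 days — so no relation-back applies.
B, as an owners-association assessment lien, has superpriority and ranks first.
Remaining liens by effective date: A (June 5, 2017), E (July 4, 2017), D (August 12, 2017), C (December 6, 2017).

B, A, E, D, C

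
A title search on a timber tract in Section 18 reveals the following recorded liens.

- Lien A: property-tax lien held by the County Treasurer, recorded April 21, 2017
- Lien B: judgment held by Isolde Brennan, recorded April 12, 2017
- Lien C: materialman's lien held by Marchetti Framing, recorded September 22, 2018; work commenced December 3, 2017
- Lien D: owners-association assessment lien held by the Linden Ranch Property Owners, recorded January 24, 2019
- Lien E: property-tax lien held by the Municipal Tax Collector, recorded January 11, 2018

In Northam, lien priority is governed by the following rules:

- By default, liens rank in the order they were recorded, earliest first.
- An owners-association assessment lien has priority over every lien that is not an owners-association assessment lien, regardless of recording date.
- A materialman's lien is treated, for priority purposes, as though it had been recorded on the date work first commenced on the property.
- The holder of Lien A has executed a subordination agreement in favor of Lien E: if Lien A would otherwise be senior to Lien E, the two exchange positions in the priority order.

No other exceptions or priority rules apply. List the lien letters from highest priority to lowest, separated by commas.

Adjusting effective dates: C relates back to December 3, 2017 (work commenced).
D is an owners-association assessment lien, so it outranks all other liens regardless of date.
Ordering the rest by effective date: B (April 12, 2017), A (April 21, 2017), C (December 3, 2017), E (January 11, 2018).
Because A would otherwise rank above E, the subordination swaps them.

D, B, E, C, A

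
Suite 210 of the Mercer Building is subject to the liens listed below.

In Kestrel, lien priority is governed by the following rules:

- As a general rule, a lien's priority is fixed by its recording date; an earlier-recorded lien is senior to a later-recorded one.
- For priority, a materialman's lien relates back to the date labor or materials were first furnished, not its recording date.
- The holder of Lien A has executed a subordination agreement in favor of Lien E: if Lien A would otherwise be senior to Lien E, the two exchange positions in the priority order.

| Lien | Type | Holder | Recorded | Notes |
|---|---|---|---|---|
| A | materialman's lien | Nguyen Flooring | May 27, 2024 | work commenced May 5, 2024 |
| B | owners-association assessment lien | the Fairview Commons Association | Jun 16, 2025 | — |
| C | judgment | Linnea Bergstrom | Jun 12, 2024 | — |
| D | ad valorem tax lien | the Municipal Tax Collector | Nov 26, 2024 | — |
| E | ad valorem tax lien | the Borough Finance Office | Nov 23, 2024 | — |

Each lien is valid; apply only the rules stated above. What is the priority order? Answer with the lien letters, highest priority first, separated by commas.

E, C, A, D, B

Adjusting effective dates: A relates back to May 5, 2024 (work commenced).
By effective date: A (May 5, 2024), C (Jun 12, 2024), E (Nov 23, 2024), D (Nov 26, 2024), B (Jun 16, 2025).
A would otherwise be senior to E, so under the subordination agreement A and E exchange positions.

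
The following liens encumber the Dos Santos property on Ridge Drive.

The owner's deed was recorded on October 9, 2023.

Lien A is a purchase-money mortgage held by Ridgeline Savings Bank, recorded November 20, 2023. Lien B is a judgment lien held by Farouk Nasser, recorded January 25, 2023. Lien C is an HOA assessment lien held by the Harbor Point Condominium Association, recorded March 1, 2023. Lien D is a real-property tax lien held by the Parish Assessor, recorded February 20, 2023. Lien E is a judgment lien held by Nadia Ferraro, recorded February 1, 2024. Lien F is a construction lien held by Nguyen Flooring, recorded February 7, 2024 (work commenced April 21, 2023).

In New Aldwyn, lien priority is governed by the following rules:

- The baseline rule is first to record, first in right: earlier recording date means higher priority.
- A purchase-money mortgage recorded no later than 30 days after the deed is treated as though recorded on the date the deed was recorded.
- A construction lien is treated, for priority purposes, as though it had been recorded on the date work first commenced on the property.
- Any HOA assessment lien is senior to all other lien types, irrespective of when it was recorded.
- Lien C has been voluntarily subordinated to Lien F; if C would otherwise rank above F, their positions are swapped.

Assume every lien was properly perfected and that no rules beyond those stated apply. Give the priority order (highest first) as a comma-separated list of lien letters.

First, effective dates: A was recorded 42 days after the deed — beyond 30 days — so no relation-back applies; F relates back to April 21, 2023 (work commenced).
C, as an HOA assessment lien, has superpriority and ranks first.
Remaining liens by effective date: B (January 25, 2023), D (February 20, 2023), F (April 21, 2023), A (November 20, 2023), E (February 1, 2024).
C is senior to F before the subordination, so the two trade places.

F, B, D, C, A, E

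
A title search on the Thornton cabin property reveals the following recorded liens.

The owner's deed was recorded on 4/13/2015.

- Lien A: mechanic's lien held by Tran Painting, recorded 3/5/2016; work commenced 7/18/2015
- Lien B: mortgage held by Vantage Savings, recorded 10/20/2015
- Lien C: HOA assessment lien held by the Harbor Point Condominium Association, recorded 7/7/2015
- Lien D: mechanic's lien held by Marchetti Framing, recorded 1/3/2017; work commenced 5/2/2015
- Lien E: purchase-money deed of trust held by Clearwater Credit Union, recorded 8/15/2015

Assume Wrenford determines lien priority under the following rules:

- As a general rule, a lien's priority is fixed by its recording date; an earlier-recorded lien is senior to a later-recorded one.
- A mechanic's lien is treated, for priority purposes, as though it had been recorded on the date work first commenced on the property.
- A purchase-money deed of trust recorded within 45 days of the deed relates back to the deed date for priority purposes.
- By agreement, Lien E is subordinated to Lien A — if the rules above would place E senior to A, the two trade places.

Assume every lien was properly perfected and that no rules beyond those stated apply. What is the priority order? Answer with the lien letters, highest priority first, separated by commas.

D, C, A, E, B

Adjusting effective dates: A is treated as recorded 7/18/2015, the work-commencement date; D is treated as recorded 5/2/2015, the work-commencement date; E was recorded 124 days after the deed — beyond 45 days — so no relation-back applies.
Sorted by effective date: D (5/2/2015), C (7/7/2015), A (7/18/2015), E (8/15/2015), B (10/20/2015).
E already ranks below A; the subordination has no effect.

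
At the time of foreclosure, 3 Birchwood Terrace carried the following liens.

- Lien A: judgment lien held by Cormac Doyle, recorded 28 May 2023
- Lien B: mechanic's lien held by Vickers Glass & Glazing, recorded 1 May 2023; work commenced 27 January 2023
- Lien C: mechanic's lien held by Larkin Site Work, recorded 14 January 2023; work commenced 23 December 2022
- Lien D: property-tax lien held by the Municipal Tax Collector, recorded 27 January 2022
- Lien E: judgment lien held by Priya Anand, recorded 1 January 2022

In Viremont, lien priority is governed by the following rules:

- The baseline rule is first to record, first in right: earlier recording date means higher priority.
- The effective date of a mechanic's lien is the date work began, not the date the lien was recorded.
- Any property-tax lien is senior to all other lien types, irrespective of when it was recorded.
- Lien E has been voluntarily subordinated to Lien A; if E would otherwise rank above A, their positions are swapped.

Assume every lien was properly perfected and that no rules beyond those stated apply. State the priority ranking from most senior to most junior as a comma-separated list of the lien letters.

First, effective dates: B relates back to 27 January 2023 (work commenced); C relates back to 23 December 2022 (work commenced).
As a property-tax lien, D is senior to every other lien.
The other liens, earliest effective date first: E (1 January 2022), C (23 December 2022), B (27 January 2023), A (28 May 2023).
E would otherwise be senior to A, so under the subordination agreement E and A exchange positions.

D, A, C, B, E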